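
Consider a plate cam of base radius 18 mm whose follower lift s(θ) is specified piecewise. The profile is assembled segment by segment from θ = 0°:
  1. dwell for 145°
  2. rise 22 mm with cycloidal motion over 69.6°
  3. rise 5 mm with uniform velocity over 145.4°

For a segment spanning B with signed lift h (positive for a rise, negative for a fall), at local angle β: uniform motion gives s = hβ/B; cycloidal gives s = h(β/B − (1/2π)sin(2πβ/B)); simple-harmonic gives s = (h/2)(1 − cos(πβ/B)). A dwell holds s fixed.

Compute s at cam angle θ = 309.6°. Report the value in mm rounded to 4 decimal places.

seg 1 [0°–145°] dwell: s stays 0.0000
seg 2 [145°–214.6°] cycloidal, h=22: full span → s += 22 → s = 22.0000
seg 3 [214.6°–360°] uniform, h=5: θ=309.6° here. β=95, B=145.4. 5·95/145.4 = 3.2669 → s = 25.2669

25.2669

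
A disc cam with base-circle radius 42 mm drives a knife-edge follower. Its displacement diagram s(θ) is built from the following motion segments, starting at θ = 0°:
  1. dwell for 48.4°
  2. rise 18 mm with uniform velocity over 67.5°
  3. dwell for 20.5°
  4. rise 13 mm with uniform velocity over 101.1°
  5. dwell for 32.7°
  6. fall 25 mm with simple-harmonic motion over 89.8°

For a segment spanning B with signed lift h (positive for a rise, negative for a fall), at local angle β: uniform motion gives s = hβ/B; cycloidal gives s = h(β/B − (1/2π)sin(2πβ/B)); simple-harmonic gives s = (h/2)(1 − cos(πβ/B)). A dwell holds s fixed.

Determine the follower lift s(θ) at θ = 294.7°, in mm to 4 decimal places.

seg 1 [0°–48.4°] dwell: s stays 0.0000
seg 2 [48.4°–115.9°] uniform, h=18: full span → s += 18 → s = 18.0000
seg 3 [115.9°–136.4°] dwell: s stays 18.0000
seg 4 [136.4°–237.5°] uniform, h=13: full span → s += 13 → s = 31.0000
seg 5 [237.5°–270.2°] dwell: s stays 31.0000
seg 6 [270.2°–360°] simple-harmonic, h=-25: θ=294.7° here. β=24.5, B=89.8. -25/2·(1 − cos(π·0.2728)) = -4.3172 → s = 26.6828

26.6828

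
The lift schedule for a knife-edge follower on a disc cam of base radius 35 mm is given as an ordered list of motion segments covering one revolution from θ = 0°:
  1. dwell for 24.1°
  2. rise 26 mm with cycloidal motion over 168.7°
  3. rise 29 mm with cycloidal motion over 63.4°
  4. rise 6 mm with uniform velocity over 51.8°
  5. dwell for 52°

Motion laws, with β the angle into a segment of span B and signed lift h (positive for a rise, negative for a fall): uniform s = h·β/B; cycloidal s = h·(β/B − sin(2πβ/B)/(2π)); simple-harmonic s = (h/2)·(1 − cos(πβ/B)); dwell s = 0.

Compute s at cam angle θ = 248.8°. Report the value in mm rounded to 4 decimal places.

seg 1 [0°–24.1°] dwell: s stays 0.0000
seg 2 [24.1°–192.8°] cycloidal, h=26: full span → s += 26 → s = 26.0000
seg 3 [192.8°–256.2°] cycloidal, h=29: θ=248.8° here. β=56, B=63.4. 29·(0.8833 − sin(2π·0.8833)/(2π)) = 28.7046 → s = 54.7046

54.7046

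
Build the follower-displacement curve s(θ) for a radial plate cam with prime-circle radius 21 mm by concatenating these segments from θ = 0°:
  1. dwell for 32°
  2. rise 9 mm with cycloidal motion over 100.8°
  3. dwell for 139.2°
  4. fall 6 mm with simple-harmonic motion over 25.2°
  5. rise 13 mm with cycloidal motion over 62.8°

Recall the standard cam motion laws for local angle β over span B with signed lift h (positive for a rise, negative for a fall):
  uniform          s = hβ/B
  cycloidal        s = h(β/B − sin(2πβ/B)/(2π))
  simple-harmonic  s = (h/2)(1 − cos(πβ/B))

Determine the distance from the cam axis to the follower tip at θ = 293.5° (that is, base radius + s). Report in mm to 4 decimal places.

seg 1 [0°–32°] dwell: s stays 0.0000
seg 2 [32°–132.8°] cycloidal, h=9: full span → s += 9 → s = 9.0000
seg 3 [132.8°–272°] dwell: s stays 9.0000
seg 4 [272°–297.2°] simple-harmonic, h=-6: θ=293.5° here. β=21.5, B=25.2. -6/2·(1 − cos(π·0.8532)) = -5.6865 → s = 3.3135
radial distance = base radius + s = 21 + 3.3135 = 24.3135

24.3135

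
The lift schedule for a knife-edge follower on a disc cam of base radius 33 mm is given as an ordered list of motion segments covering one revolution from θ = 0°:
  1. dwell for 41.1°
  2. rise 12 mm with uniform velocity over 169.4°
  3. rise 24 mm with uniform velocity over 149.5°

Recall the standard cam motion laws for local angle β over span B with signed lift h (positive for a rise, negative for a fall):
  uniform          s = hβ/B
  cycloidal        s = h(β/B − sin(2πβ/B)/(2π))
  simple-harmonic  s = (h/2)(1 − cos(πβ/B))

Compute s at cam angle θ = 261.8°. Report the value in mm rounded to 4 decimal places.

seg 1 [0°–41.1°] dwell: s stays 0.0000
seg 2 [41.1°–210.5°] uniform, h=12: full span → s += 12 → s = 12.0000
seg 3 [210.5°–360°] uniform, h=24: θ=261.8° here. β=51.3, B=149.5. 24·51.3/149.5 = 8.2355 → s = 20.2355

20.2355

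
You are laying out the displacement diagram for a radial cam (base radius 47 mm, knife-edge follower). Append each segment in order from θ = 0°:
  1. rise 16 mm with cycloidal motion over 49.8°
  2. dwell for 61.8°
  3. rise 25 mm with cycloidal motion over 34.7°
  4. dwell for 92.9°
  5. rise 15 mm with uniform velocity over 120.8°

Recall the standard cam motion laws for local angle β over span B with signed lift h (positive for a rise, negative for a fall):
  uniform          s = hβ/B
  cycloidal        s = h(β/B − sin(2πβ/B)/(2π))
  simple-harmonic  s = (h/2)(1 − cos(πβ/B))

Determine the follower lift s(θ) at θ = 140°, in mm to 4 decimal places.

seg 1 [0°–49.8°] cycloidal, h=16: full span → s += 16 → s = 16.0000
seg 2 [49.8°–111.6°] dwell: s stays 16.0000
seg 3 [111.6°–146.3°] cycloidal, h=25: θ=140° here. β=28.4, B=34.7. 25·(0.8184 − sin(2π·0.8184)/(2π)) = 24.0777 → s = 40.0777

40.0777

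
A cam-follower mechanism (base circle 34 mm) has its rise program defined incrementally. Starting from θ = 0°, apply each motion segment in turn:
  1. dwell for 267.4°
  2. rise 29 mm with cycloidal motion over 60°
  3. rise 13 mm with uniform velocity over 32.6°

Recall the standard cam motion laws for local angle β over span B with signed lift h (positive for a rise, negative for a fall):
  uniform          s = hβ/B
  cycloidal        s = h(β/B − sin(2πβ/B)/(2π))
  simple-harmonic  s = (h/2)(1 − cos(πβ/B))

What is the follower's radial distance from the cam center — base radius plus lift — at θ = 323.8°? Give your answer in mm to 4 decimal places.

seg 1 [0°–267.4°] dwell: s stays 0.0000
seg 2 [267.4°–327.4°] cycloidal, h=29: θ=323.8° here. β=56.4, B=60. 29·(0.9400 − sin(2π·0.9400)/(2π)) = 28.9591 → s = 28.9591
radial distance = base radius + s = 34 + 28.9591 = 62.9591

62.9591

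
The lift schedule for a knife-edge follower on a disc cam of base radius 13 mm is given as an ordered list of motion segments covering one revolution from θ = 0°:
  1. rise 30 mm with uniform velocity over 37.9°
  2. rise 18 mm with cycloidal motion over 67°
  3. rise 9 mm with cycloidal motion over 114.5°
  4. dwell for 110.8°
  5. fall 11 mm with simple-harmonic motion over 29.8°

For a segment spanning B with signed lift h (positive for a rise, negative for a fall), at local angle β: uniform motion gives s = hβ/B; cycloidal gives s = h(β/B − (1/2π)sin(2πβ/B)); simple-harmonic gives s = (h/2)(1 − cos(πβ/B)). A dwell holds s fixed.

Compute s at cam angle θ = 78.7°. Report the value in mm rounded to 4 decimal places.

seg 1 [0°–37.9°] uniform, h=30: full span → s += 30 → s = 30.0000
seg 2 [37.9°–104.9°] cycloidal, h=18: θ=78.7° here. β=40.8, B=67. 18·(0.6090 − sin(2π·0.6090)/(2π)) = 12.7727 → s = 42.7727

42.7727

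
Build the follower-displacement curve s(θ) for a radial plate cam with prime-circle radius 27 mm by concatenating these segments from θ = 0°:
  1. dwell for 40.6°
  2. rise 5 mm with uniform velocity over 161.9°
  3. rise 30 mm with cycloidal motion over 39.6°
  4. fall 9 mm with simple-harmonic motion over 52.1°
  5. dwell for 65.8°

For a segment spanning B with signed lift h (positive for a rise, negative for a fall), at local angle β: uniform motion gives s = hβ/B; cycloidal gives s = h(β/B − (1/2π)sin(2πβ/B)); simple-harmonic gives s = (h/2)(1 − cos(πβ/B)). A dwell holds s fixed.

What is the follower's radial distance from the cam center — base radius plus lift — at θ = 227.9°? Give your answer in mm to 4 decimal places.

seg 1 [0°–40.6°] dwell: s stays 0.0000
seg 2 [40.6°–202.5°] uniform, h=5: full span → s += 5 → s = 5.0000
seg 3 [202.5°–242.1°] cycloidal, h=30: θ=227.9° here. β=25.4, B=39.6. 30·(0.6414 − sin(2π·0.6414)/(2π)) = 22.9483 → s = 27.9483
radial distance = base radius + s = 27 + 27.9483 = 54.9483

54.9483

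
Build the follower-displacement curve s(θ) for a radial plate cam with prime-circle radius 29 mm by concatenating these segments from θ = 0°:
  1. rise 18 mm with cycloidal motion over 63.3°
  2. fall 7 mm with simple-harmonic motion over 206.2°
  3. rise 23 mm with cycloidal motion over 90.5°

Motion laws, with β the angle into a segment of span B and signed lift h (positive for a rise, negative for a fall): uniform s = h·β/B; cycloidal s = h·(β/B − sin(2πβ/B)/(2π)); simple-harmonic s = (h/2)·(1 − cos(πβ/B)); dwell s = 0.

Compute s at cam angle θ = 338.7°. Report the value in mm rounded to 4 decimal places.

seg 1 [0°–63.3°] cycloidal, h=18: full span → s += 18 → s = 18.0000
seg 2 [63.3°–269.5°] simple-harmonic, h=-7: full span → s += -7 → s = 11.0000
seg 3 [269.5°–360°] cycloidal, h=23: θ=338.7° here. β=69.2, B=90.5. 23·(0.7646 − sin(2π·0.7646)/(2π)) = 21.2318 → s = 32.2318

32.2318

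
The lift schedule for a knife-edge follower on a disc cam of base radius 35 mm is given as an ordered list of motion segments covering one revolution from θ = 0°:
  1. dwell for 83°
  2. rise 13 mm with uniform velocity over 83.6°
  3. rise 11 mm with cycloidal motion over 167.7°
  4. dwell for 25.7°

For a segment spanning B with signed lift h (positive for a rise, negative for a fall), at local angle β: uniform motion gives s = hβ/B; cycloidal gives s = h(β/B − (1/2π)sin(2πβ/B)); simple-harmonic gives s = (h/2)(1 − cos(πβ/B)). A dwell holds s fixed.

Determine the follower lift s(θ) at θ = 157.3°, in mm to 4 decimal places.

seg 1 [0°–83°] dwell: s stays 0.0000
seg 2 [83°–166.6°] uniform, h=13: θ=157.3° here. β=74.3, B=83.6. 13·74.3/83.6 = 11.5538 → s = 11.5538

11.5538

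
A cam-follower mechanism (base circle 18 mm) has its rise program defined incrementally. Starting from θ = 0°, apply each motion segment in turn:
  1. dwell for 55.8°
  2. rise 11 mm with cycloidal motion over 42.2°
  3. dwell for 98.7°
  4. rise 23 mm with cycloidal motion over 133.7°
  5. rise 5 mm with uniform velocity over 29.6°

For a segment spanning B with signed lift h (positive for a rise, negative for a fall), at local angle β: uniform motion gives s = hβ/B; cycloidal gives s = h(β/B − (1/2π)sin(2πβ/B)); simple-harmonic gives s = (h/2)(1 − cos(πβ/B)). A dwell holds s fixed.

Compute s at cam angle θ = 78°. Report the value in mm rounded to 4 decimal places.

seg 1 [0°–55.8°] dwell: s stays 0.0000
seg 2 [55.8°–98°] cycloidal, h=11: θ=78° here. β=22.2, B=42.2. 11·(0.5261 − sin(2π·0.5261)/(2π)) = 6.0722 → s = 6.0722

6.0722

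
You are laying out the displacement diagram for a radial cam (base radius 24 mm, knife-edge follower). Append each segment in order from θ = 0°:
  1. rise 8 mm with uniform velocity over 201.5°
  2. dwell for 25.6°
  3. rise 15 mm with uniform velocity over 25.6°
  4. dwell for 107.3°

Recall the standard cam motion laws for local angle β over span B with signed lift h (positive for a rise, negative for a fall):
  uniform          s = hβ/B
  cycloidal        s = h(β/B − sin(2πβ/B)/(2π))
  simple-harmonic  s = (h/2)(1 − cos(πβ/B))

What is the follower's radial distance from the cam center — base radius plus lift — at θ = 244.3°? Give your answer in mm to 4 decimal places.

seg 1 [0°–201.5°] uniform, h=8: full span → s += 8 → s = 8.0000
seg 2 [201.5°–227.1°] dwell: s stays 8.0000
seg 3 [227.1°–252.7°] uniform, h=15: θ=244.3° here. β=17.2, B=25.6. 15·17.2/25.6 = 10.0781 → s = 18.0781
radial distance = base radius + s = 24 + 18.0781 = 42.0781

42.0781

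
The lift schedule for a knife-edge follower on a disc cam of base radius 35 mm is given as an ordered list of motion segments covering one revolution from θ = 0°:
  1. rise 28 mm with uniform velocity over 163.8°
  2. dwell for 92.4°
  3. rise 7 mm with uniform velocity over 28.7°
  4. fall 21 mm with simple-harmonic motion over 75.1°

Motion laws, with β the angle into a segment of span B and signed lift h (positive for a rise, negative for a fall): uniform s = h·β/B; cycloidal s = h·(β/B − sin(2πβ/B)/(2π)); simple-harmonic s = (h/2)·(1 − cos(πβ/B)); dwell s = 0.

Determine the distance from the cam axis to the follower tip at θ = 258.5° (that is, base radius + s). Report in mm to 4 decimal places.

seg 1 [0°–163.8°] uniform, h=28: full span → s += 28 → s = 28.0000
seg 2 [163.8°–256.2°] dwell: s stays 28.0000
seg 3 [256.2°–284.9°] uniform, h=7: θ=258.5° here. β=2.3, B=28.7. 7·2.3/28.7 = 0.5610 → s = 28.5610
radial distance = base radius + s = 35 + 28.5610 = 63.5610

63.5610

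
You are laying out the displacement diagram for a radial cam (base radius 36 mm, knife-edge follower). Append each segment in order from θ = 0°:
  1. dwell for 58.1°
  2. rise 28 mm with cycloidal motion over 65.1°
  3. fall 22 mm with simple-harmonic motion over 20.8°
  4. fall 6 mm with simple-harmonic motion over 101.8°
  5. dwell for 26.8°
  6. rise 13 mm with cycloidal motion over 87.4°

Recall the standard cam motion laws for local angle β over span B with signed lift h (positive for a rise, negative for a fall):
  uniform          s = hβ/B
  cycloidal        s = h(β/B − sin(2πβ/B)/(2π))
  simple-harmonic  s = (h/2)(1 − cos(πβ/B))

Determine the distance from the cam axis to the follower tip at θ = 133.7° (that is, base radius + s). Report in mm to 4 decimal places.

seg 1 [0°–58.1°] dwell: s stays 0.0000
seg 2 [58.1°–123.2°] cycloidal, h=28: full span → s += 28 → s = 28.0000
seg 3 [123.2°–144°] simple-harmonic, h=-22: θ=133.7° here. β=10.5, B=20.8. -22/2·(1 − cos(π·0.5048)) = -11.1661 → s = 16.8339
radial distance = base radius + s = 36 + 16.8339 = 52.8339

52.8339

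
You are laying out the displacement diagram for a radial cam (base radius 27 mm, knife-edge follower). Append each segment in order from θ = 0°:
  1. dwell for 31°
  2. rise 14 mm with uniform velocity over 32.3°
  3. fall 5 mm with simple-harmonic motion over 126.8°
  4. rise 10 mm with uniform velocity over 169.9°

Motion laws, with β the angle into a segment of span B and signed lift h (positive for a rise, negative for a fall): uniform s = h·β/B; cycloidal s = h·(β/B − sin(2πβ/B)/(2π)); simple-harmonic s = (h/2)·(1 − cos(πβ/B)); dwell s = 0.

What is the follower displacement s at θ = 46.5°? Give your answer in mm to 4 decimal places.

seg 1 [0°–31°] dwell: s stays 0.0000
seg 2 [31°–63.3°] uniform, h=14: θ=46.5° here. β=15.5, B=32.3. 14·15.5/32.3 = 6.7183 → s = 6.7183

6.7183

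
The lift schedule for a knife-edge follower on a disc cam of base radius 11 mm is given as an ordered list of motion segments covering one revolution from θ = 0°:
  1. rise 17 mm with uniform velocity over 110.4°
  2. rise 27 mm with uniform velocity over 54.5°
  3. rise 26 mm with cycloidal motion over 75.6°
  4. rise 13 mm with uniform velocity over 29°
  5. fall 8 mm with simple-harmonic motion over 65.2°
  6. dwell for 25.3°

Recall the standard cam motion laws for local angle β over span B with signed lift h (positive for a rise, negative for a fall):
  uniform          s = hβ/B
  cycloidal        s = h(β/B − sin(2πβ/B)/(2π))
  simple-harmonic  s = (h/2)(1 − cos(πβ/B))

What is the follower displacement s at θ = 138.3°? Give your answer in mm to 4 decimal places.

seg 1 [0°–110.4°] uniform, h=17: full span → s += 17 → s = 17.0000
seg 2 [110.4°–164.9°] uniform, h=27: θ=138.3° here. β=27.9, B=54.5. 27·27.9/54.5 = 13.8220 → s = 30.8220

30.8220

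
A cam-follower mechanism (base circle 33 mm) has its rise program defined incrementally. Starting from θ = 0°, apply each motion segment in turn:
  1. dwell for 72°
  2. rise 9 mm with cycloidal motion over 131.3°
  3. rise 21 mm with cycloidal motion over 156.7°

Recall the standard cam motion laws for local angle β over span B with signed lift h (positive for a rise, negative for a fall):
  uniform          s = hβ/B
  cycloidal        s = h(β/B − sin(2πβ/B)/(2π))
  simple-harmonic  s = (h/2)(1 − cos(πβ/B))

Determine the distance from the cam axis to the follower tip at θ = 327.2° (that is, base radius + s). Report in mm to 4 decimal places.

seg 1 [0°–72°] dwell: s stays 0.0000
seg 2 [72°–203.3°] cycloidal, h=9: full span → s += 9 → s = 9.0000
seg 3 [203.3°–360°] cycloidal, h=21: θ=327.2° here. β=123.9, B=156.7. 21·(0.7907 − sin(2π·0.7907)/(2π)) = 19.8380 → s = 28.8380
radial distance = base radius + s = 33 + 28.8380 = 61.8380

61.8380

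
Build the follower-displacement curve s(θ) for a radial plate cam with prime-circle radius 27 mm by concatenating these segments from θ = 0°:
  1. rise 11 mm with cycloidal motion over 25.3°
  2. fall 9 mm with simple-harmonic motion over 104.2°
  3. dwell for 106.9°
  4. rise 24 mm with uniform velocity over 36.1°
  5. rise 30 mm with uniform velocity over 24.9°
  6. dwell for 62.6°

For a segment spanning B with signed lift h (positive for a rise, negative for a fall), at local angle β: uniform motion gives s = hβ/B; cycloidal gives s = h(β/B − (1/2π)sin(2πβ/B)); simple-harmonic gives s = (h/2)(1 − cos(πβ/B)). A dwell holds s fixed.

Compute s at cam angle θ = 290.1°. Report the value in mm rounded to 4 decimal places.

seg 1 [0°–25.3°] cycloidal, h=11: full span → s += 11 → s = 11.0000
seg 2 [25.3°–129.5°] simple-harmonic, h=-9: full span → s += -9 → s = 2.0000
seg 3 [129.5°–236.4°] dwell: s stays 2.0000
seg 4 [236.4°–272.5°] uniform, h=24: full span → s += 24 → s = 26.0000
seg 5 [272.5°–297.4°] uniform, h=30: θ=290.1° here. β=17.6, B=24.9. 30·17.6/24.9 = 21.2048 → s = 47.2048

47.2048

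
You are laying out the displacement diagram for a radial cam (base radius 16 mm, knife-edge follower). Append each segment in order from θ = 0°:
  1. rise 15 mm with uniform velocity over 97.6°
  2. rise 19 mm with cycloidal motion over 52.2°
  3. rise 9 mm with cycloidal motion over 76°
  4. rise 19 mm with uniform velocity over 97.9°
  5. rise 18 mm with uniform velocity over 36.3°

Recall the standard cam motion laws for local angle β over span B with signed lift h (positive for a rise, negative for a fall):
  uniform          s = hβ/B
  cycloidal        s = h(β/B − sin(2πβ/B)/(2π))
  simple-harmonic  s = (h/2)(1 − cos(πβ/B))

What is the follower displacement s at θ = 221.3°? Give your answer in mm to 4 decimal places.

seg 1 [0°–97.6°] uniform, h=15: full span → s += 15 → s = 15.0000
seg 2 [97.6°–149.8°] cycloidal, h=19: full span → s += 19 → s = 34.0000
seg 3 [149.8°–225.8°] cycloidal, h=9: θ=221.3° here. β=71.5, B=76. 9·(0.9408 − sin(2π·0.9408)/(2π)) = 8.9878 → s = 42.9878

42.9878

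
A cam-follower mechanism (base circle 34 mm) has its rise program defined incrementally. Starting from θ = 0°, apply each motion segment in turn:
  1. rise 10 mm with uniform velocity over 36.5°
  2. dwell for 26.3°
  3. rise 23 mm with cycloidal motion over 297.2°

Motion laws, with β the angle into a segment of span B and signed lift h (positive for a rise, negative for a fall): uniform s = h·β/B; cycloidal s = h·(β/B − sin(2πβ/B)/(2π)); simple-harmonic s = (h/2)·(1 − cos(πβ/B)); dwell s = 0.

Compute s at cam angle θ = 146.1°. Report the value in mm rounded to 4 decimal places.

seg 1 [0°–36.5°] uniform, h=10: full span → s += 10 → s = 10.0000
seg 2 [36.5°–62.8°] dwell: s stays 10.0000
seg 3 [62.8°–360°] cycloidal, h=23: θ=146.1° here. β=83.3, B=297.2. 23·(0.2803 − sin(2π·0.2803)/(2π)) = 2.8520 → s = 12.8520

12.8520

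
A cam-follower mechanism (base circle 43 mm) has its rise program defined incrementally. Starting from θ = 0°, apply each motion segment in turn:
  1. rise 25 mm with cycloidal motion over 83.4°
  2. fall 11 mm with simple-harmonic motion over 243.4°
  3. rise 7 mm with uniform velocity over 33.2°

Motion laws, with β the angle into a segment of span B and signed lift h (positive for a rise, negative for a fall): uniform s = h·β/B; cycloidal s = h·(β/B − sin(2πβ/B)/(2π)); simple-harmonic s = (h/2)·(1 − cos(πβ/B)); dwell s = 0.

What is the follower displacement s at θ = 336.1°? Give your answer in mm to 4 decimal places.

seg 1 [0°–83.4°] cycloidal, h=25: full span → s += 25 → s = 25.0000
seg 2 [83.4°–326.8°] simple-harmonic, h=-11: full span → s += -11 → s = 14.0000
seg 3 [326.8°–360°] uniform, h=7: θ=336.1° here. β=9.3, B=33.2. 7·9.3/33.2 = 1.9608 → s = 15.9608

15.9608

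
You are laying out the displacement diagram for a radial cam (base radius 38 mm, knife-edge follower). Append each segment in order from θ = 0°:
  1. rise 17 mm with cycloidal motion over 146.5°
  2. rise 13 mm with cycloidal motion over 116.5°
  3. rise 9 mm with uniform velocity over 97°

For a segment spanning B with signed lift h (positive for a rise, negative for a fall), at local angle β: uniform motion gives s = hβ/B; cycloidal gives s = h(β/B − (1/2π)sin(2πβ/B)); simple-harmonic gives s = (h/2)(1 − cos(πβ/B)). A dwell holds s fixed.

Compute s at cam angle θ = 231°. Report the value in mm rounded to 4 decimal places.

seg 1 [0°–146.5°] cycloidal, h=17: full span → s += 17 → s = 17.0000
seg 2 [146.5°–263°] cycloidal, h=13: θ=231° here. β=84.5, B=116.5. 13·(0.7253 − sin(2π·0.7253)/(2π)) = 11.4734 → s = 28.4734

28.4734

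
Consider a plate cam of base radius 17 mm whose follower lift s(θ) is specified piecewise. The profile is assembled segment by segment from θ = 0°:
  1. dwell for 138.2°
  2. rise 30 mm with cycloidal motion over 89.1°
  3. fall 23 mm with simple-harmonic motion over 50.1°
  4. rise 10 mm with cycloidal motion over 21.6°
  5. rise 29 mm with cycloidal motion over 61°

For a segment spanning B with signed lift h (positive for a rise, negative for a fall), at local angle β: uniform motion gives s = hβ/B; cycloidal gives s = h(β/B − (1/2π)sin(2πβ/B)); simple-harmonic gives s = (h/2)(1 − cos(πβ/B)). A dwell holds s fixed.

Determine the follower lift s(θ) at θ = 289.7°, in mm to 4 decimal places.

seg 1 [0°–138.2°] dwell: s stays 0.0000
seg 2 [138.2°–227.3°] cycloidal, h=30: full span → s += 30 → s = 30.0000
seg 3 [227.3°–277.4°] simple-harmonic, h=-23: full span → s += -23 → s = 7.0000
seg 4 [277.4°–299°] cycloidal, h=10: θ=289.7° here. β=12.3, B=21.6. 10·(0.5694 − sin(2π·0.5694)/(2π)) = 6.3671 → s = 13.3671

13.3671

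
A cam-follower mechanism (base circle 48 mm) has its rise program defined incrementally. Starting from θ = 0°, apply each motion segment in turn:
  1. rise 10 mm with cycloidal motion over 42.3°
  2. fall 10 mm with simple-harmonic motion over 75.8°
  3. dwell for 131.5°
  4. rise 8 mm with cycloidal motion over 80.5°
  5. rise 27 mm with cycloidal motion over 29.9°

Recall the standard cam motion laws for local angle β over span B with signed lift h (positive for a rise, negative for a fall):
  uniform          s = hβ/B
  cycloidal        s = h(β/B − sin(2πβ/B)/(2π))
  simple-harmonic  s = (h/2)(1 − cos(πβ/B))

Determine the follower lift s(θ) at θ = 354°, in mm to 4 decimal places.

seg 1 [0°–42.3°] cycloidal, h=10: full span → s += 10 → s = 10.0000
seg 2 [42.3°–118.1°] simple-harmonic, h=-10: full span → s += -10 → s = 0.0000
seg 3 [118.1°–249.6°] dwell: s stays 0.0000
seg 4 [249.6°–330.1°] cycloidal, h=8: full span → s += 8 → s = 8.0000
seg 5 [330.1°–360°] cycloidal, h=27: θ=354° here. β=23.9, B=29.9. 27·(0.7993 − sin(2π·0.7993)/(2π)) = 25.6743 → s = 33.6743

33.6743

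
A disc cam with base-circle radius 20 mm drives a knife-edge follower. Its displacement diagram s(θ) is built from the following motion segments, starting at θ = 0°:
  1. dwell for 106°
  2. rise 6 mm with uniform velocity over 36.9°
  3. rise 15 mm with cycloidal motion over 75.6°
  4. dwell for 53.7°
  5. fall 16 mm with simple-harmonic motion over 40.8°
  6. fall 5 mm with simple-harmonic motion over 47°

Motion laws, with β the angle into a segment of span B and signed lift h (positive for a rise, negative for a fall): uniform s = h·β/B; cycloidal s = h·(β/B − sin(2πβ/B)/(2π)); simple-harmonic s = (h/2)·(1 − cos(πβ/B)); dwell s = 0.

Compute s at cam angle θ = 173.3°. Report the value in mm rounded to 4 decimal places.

seg 1 [0°–106°] dwell: s stays 0.0000
seg 2 [106°–142.9°] uniform, h=6: full span → s += 6 → s = 6.0000
seg 3 [142.9°–218.5°] cycloidal, h=15: θ=173.3° here. β=30.4, B=75.6. 15·(0.4021 − sin(2π·0.4021)/(2π)) = 4.6543 → s = 10.6543

10.6543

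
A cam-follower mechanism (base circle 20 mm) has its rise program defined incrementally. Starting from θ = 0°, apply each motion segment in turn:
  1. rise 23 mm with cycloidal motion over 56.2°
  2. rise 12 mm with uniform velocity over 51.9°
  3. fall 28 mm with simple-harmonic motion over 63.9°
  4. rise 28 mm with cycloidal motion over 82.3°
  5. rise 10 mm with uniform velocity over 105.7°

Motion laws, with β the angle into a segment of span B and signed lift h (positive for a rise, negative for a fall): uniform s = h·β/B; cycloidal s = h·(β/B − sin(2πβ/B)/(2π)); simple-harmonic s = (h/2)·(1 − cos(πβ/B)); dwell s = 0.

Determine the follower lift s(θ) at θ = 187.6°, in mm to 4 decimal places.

seg 1 [0°–56.2°] cycloidal, h=23: full span → s += 23 → s = 23.0000
seg 2 [56.2°–108.1°] uniform, h=12: full span → s += 12 → s = 35.0000
seg 3 [108.1°–172°] simple-harmonic, h=-28: full span → s += -28 → s = 7.0000
seg 4 [172°–254.3°] cycloidal, h=28: θ=187.6° here. β=15.6, B=82.3. 28·(0.1896 − sin(2π·0.1896)/(2π)) = 1.1687 → s = 8.1687

8.1687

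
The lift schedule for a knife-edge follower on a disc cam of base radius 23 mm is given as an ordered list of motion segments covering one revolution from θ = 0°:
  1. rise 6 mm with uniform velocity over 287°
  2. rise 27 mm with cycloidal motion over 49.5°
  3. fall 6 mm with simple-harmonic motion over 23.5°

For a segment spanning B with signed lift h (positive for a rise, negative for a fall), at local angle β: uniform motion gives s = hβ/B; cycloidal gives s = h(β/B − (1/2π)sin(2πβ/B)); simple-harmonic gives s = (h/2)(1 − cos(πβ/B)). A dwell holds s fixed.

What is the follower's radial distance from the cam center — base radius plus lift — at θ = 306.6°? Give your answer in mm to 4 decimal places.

seg 1 [0°–287°] uniform, h=6: full span → s += 6 → s = 6.0000
seg 2 [287°–336.5°] cycloidal, h=27: θ=306.6° here. β=19.6, B=49.5. 27·(0.3960 − sin(2π·0.3960)/(2π)) = 8.0777 → s = 14.0777
radial distance = base radius + s = 23 + 14.0777 = 37.0777

37.0777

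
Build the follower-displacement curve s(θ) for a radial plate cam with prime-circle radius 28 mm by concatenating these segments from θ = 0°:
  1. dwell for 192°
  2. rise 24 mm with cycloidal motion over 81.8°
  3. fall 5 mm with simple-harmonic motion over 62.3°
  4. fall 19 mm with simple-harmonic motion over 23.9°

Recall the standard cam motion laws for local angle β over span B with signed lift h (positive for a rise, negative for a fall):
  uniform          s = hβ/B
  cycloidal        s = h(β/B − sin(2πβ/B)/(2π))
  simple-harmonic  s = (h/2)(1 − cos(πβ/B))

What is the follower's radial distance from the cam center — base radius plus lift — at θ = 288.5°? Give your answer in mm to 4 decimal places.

seg 1 [0°–192°] dwell: s stays 0.0000
seg 2 [192°–273.8°] cycloidal, h=24: full span → s += 24 → s = 24.0000
seg 3 [273.8°–336.1°] simple-harmonic, h=-5: θ=288.5° here. β=14.7, B=62.3. -5/2·(1 − cos(π·0.2360)) = -0.6560 → s = 23.3440
radial distance = base radius + s = 28 + 23.3440 = 51.3440

51.3440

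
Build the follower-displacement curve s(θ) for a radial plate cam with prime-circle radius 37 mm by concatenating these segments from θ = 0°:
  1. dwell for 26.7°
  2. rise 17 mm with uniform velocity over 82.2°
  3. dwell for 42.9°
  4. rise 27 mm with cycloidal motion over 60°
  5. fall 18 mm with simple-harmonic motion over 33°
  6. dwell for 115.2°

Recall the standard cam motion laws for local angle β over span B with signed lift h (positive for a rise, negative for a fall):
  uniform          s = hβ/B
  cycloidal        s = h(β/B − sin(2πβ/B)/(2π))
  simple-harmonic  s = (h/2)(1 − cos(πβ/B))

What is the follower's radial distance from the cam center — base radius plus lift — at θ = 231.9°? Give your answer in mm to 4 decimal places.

seg 1 [0°–26.7°] dwell: s stays 0.0000
seg 2 [26.7°–108.9°] uniform, h=17: full span → s += 17 → s = 17.0000
seg 3 [108.9°–151.8°] dwell: s stays 17.0000
seg 4 [151.8°–211.8°] cycloidal, h=27: full span → s += 27 → s = 44.0000
seg 5 [211.8°–244.8°] simple-harmonic, h=-18: θ=231.9° here. β=20.1, B=33. -18/2·(1 − cos(π·0.6091)) = -12.0244 → s = 31.9756
radial distance = base radius + s = 37 + 31.9756 = 68.9756

68.9756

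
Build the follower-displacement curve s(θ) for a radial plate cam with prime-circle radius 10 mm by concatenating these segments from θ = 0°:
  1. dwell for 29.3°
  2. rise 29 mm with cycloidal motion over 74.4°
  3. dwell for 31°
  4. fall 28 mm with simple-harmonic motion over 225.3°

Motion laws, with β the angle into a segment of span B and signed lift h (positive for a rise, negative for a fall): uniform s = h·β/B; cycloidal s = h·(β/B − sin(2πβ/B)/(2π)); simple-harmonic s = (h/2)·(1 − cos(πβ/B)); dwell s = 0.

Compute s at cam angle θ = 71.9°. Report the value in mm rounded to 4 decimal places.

seg 1 [0°–29.3°] dwell: s stays 0.0000
seg 2 [29.3°–103.7°] cycloidal, h=29: θ=71.9° here. β=42.6, B=74.4. 29·(0.5726 − sin(2π·0.5726)/(2π)) = 18.6375 → s = 18.6375

18.6375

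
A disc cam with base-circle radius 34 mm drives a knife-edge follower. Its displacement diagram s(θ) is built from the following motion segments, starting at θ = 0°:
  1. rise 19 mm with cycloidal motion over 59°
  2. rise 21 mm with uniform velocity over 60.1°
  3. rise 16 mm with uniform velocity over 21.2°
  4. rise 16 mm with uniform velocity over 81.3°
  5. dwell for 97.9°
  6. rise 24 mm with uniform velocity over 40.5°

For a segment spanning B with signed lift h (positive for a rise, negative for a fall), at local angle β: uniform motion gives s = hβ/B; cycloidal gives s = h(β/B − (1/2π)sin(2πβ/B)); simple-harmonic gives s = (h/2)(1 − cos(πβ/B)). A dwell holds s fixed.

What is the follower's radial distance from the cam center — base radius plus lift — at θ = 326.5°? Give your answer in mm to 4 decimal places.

seg 1 [0°–59°] cycloidal, h=19: full span → s += 19 → s = 19.0000
seg 2 [59°–119.1°] uniform, h=21: full span → s += 21 → s = 40.0000
seg 3 [119.1°–140.3°] uniform, h=16: full span → s += 16 → s = 56.0000
seg 4 [140.3°–221.6°] uniform, h=16: full span → s += 16 → s = 72.0000
seg 5 [221.6°–319.5°] dwell: s stays 72.0000
seg 6 [319.5°–360°] uniform, h=24: θ=326.5° here. β=7, B=40.5. 24·7/40.5 = 4.1481 → s = 76.1481
radial distance = base radius + s = 34 + 76.1481 = 110.1481

110.1481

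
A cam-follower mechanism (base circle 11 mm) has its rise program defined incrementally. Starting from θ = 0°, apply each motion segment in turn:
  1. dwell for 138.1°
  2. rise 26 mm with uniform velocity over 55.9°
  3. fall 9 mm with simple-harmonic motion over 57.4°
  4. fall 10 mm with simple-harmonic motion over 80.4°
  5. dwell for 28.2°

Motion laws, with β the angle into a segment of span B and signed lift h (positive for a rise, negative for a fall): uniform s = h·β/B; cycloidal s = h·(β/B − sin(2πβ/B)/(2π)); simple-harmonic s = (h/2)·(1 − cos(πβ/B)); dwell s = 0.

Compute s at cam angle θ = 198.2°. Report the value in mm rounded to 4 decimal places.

seg 1 [0°–138.1°] dwell: s stays 0.0000
seg 2 [138.1°–194°] uniform, h=26: full span → s += 26 → s = 26.0000
seg 3 [194°–251.4°] simple-harmonic, h=-9: θ=198.2° here. β=4.2, B=57.4. -9/2·(1 − cos(π·0.0732)) = -0.1184 → s = 25.8816

25.8816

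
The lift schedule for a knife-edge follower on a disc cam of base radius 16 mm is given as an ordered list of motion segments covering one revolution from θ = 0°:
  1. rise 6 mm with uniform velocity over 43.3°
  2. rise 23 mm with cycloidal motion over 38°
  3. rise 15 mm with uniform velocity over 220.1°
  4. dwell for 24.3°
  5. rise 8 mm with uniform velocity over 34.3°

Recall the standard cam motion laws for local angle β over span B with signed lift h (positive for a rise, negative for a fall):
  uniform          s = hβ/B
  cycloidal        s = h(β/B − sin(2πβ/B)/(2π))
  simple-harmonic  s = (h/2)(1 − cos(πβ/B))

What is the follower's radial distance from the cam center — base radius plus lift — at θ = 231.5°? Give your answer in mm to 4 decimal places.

seg 1 [0°–43.3°] uniform, h=6: full span → s += 6 → s = 6.0000
seg 2 [43.3°–81.3°] cycloidal, h=23: full span → s += 23 → s = 29.0000
seg 3 [81.3°–301.4°] uniform, h=15: θ=231.5° here. β=150.2, B=220.1. 15·150.2/220.1 = 10.2363 → s = 39.2363
radial distance = base radius + s = 16 + 39.2363 = 55.2363

55.2363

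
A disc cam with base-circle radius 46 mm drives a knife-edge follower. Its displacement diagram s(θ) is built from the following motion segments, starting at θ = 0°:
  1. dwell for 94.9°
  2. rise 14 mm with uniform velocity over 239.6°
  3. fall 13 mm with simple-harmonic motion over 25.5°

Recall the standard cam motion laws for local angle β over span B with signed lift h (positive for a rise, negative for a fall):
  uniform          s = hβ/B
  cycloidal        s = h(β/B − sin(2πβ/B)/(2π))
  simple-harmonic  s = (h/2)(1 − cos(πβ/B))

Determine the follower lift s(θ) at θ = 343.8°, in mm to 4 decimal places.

seg 1 [0°–94.9°] dwell: s stays 0.0000
seg 2 [94.9°–334.5°] uniform, h=14: full span → s += 14 → s = 14.0000
seg 3 [334.5°–360°] simple-harmonic, h=-13: θ=343.8° here. β=9.3, B=25.5. -13/2·(1 − cos(π·0.3647)) = -3.8197 → s = 10.1803

10.1803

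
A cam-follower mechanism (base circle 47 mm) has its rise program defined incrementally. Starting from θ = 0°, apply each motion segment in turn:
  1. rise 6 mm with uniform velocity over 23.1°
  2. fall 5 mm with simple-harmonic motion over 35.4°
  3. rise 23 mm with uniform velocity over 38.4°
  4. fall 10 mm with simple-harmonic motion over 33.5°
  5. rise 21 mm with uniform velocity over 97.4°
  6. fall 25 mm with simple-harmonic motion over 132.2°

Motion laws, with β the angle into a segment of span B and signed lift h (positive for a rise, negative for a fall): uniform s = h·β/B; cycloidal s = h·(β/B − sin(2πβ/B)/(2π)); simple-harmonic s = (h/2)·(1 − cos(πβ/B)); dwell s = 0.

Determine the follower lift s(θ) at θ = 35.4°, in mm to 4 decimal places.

seg 1 [0°–23.1°] uniform, h=6: full span → s += 6 → s = 6.0000
seg 2 [23.1°–58.5°] simple-harmonic, h=-5: θ=35.4° here. β=12.3, B=35.4. -5/2·(1 − cos(π·0.3475)) = -1.3473 → s = 4.6527

4.6527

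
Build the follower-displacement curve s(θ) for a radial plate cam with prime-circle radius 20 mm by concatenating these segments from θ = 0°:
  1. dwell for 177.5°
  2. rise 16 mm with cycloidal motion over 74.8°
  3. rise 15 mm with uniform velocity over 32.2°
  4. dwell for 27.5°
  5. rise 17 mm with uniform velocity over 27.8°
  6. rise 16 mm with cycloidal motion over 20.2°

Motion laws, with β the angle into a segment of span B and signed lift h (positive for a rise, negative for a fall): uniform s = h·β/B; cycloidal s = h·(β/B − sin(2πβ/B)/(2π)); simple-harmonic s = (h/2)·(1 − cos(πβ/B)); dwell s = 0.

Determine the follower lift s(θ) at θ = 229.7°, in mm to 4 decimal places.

seg 1 [0°–177.5°] dwell: s stays 0.0000
seg 2 [177.5°–252.3°] cycloidal, h=16: θ=229.7° here. β=52.2, B=74.8. 16·(0.6979 − sin(2π·0.6979)/(2π)) = 13.5768 → s = 13.5768

13.5768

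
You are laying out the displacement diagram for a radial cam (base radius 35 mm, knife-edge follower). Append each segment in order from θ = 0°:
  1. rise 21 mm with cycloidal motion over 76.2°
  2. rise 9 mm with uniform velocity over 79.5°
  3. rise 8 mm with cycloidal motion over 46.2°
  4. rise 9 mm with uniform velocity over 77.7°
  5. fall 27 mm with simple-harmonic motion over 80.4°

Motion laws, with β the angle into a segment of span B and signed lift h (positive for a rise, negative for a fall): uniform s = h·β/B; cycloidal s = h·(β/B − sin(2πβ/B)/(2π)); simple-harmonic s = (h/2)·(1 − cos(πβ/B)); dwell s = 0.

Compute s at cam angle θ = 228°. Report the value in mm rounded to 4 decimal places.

seg 1 [0°–76.2°] cycloidal, h=21: full span → s += 21 → s = 21.0000
seg 2 [76.2°–155.7°] uniform, h=9: full span → s += 9 → s = 30.0000
seg 3 [155.7°–201.9°] cycloidal, h=8: full span → s += 8 → s = 38.0000
seg 4 [201.9°–279.6°] uniform, h=9: θ=228° here. β=26.1, B=77.7. 9·26.1/77.7 = 3.0232 → s = 41.0232

41.0232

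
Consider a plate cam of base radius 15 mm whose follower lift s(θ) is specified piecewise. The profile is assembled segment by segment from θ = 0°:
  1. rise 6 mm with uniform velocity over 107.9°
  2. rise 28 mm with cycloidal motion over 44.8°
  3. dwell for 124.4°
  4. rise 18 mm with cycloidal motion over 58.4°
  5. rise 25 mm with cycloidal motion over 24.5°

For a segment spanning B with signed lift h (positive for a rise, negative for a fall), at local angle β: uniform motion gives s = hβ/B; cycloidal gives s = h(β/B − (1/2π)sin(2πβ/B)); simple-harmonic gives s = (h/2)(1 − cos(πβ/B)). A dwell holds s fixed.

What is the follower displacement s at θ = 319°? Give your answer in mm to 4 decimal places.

seg 1 [0°–107.9°] uniform, h=6: full span → s += 6 → s = 6.0000
seg 2 [107.9°–152.7°] cycloidal, h=28: full span → s += 28 → s = 34.0000
seg 3 [152.7°–277.1°] dwell: s stays 34.0000
seg 4 [277.1°–335.5°] cycloidal, h=18: θ=319° here. β=41.9, B=58.4. 18·(0.7175 − sin(2π·0.7175)/(2π)) = 15.7195 → s = 49.7195

49.7195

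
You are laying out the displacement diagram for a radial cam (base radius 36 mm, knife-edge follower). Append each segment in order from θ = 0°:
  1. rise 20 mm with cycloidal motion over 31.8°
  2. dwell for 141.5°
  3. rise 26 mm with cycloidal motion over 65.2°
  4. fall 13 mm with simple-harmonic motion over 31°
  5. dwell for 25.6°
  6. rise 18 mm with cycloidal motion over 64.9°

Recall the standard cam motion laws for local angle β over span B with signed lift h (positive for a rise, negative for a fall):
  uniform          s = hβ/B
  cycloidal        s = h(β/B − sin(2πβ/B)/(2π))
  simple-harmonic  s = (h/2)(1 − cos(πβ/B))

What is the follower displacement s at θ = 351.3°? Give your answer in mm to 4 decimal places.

seg 1 [0°–31.8°] cycloidal, h=20: full span → s += 20 → s = 20.0000
seg 2 [31.8°–173.3°] dwell: s stays 20.0000
seg 3 [173.3°–238.5°] cycloidal, h=26: full span → s += 26 → s = 46.0000
seg 4 [238.5°–269.5°] simple-harmonic, h=-13: full span → s += -13 → s = 33.0000
seg 5 [269.5°–295.1°] dwell: s stays 33.0000
seg 6 [295.1°–360°] cycloidal, h=18: θ=351.3° here. β=56.2, B=64.9. 18·(0.8659 − sin(2π·0.8659)/(2π)) = 17.7246 → s = 50.7246

50.7246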